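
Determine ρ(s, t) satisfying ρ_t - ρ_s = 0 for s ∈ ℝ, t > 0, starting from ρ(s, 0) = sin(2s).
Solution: By characteristics (ds/dt = -1), ρ(s,t) = f(s + t) with f = ρ(·, 0).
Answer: ρ(s, t) = sin(2s + 2t)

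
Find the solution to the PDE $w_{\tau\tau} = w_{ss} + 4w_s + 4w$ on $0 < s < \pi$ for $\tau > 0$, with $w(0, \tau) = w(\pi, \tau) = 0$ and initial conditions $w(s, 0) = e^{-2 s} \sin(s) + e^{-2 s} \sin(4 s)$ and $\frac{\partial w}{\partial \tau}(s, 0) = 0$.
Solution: Substitute $w = e^{-2s}u$, i.e. $u = e^{2s}w$.
By the product rule, $w_s = e^{-2s}(u_s - 2u)$, $w_{ss} = e^{-2s}(u_{ss} - 4u_s + 4u)$, $w_{\tau\tau} = e^{-2s}u_{\tau\tau}$.
Substituting into the PDE and dividing by $e^{-2s}$: $u_{\tau\tau} = (u_{ss} - 4u_s + 4u) + 4(u_s - 2u) + 4u$.
The lower-order terms cancel, leaving the standard wave equation $u_{\tau\tau} = u_{ss}$.
Initial data for $u$: $u(s,0) = e^{2s}w(s,0) = \sin(s) + \sin(4 s)$; $u_{\tau}(s,0) = e^{2s}w_{\tau}(s,0) = 0$. The boundary conditions carry over: $u(0,\tau) = u(\pi,\tau) = 0$.
Solve for $u$:
  Using separation of variables $u = X(s)T(\tau)$:
  Eigenfunctions: $\sin(ns)$, $n = 1, 2, 3, \ldots$
  General solution: $u(s, \tau) = \sum [A_n \cos(n \tau) + B_n \sin(n \tau)] \sin(ns)$
  From $u(s,0) = \sin(s) + \sin(4 s)$: $A_1=1, A_4=1$. From $u_{\tau}(s,0) = 0$: all $B_n = 0$.
Hence $u(s,\tau) = \sin(s) \cos(\tau) + \sin(4 s) \cos(4 \tau)$.
Transform back: $w(s,\tau) = e^{-2s}u(s,\tau)$.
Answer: $w(s, \tau) = e^{-2 s} \sin(s) \cos(\tau) + e^{-2 s} \sin(4 s) \cos(4 \tau)$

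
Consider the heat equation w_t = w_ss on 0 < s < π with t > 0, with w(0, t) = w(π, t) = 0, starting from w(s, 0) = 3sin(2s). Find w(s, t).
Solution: Using separation of variables w = X(s)T(t):
Eigenfunctions: sin(ns), n = 1, 2, 3, ...
General solution: w(s, t) = Σ c_n sin(ns) exp(-n² t)
Matching w(s,0) = 3sin(2s) term by term: c_2=3.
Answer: w(s, t) = 3exp(-4t)sin(2s)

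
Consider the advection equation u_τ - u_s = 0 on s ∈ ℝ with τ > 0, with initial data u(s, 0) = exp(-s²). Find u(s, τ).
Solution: By characteristics (ds/dτ = -1), u(s,τ) = f(s + τ) with f = u(·, 0).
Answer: u(s, τ) = exp(-(s + τ)²)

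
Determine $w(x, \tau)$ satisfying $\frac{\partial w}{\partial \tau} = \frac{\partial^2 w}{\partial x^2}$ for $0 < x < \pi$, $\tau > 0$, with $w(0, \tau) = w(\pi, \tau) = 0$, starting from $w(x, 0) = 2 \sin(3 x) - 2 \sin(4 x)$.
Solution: Using separation of variables $w = X(x)T(\tau)$:
Eigenfunctions: $\sin(nx)$, $n = 1, 2, 3, \ldots$
General solution: $w(x, \tau) = \sum c_n \sin(nx) e^{-n^2 \tau}$
Matching $w(x,0) = 2 \sin(3 x) - 2 \sin(4 x)$ term by term: $c_3=2, c_4=-2$.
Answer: $w(x, \tau) = 2 e^{-9 \tau} \sin(3 x) - 2 e^{-16 \tau} \sin(4 x)$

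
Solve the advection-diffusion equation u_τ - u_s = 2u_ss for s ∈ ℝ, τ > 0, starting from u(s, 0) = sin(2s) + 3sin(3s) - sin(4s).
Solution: Change to a moving frame: let η = s + τ, σ = τ and write u(s,τ) = w(η,σ).
By the chain rule u_τ = w_σ + w_η, u_s = w_η, u_ss = w_ηη.
Then u_τ - u_s = w_σ: the advection term cancels and the PDE becomes the heat equation w_σ = 2w_ηη on η ∈ ℝ.
Initial data: w(η,0) = u(η,0) = sin(2η) + 3sin(3η) - sin(4η).
On η ∈ ℝ each mode satisfies (sin(nη))″ = -n² sin(nη), so exp(-2n²σ) sin(nη) solves the heat equation; by superposition w(η,σ) = Σ c_n exp(-2n²σ) sin(nη).
Reading off the coefficients: c_2=1, c_3=3, c_4=-1, so w(η,σ) = exp(-8σ)sin(2η) + 3exp(-18σ)sin(3η) - exp(-32σ)sin(4η).
Substituting back η = s + τ, σ = τ: u(s,τ) = w(s + τ, τ).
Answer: u(s, τ) = exp(-8τ)sin(2s + 2τ) + 3exp(-18τ)sin(3s + 3τ) - exp(-32τ)sin(4s + 4τ)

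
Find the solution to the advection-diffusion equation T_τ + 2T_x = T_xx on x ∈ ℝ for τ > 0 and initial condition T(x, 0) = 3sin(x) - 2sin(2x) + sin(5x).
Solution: Change to a moving frame: let η = x - 2τ, σ = τ and write T(x,τ) = u(η,σ).
By the chain rule T_τ = u_σ - 2u_η, T_x = u_η, T_xx = u_ηη.
Then T_τ + 2T_x = u_σ: the advection term cancels and the PDE becomes the heat equation u_σ = u_ηη on η ∈ ℝ.
Initial data: u(η,0) = T(η,0) = 3sin(η) - 2sin(2η) + sin(5η).
On η ∈ ℝ each mode satisfies (sin(nη))″ = -n² sin(nη), so exp(-n²σ) sin(nη) solves the heat equation; by superposition u(η,σ) = Σ c_n exp(-n²σ) sin(nη).
Reading off the coefficients: c_1=3, c_2=-2, c_5=1, so u(η,σ) = 3exp(-σ)sin(η) - 2exp(-4σ)sin(2η) + exp(-25σ)sin(5η).
Substituting back η = x - 2τ, σ = τ: T(x,τ) = u(x - 2τ, τ).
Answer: T(x, τ) = 3exp(-τ)sin(x - 2τ) - 2exp(-4τ)sin(2x - 4τ) + exp(-25τ)sin(5x - 10τ)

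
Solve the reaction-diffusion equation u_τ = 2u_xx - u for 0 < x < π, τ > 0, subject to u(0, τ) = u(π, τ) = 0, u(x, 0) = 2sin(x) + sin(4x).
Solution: Substitute u = exp(-τ)w.
Then u_τ = exp(-τ)(w_τ - w), u_xx = exp(-τ)w_xx; substituting and dividing by exp(-τ), the lower-order terms cancel: w_τ = 2w_xx (standard heat equation).
Data for w: w(x,0) = u(x,0) = 2sin(x) + sin(4x). The boundary conditions carry over: w(0,τ) = w(π,τ) = 0.
Separating variables: w = Σ c_n exp(-2n²τ) sin(nx). From w(x,0) = 2sin(x) + sin(4x): c_1=2, c_4=1.
So w(x,τ) = 2exp(-2τ)sin(x) + exp(-32τ)sin(4x), and u(x,τ) = exp(-τ)w(x,τ).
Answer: u(x, τ) = 2exp(-3τ)sin(x) + exp(-33τ)sin(4x)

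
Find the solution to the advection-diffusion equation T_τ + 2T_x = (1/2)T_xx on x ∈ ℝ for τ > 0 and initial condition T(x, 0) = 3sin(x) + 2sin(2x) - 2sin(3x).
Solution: Moving frame: η = x - 2τ, σ = τ, T = u(η,σ), so T_τ = u_σ - 2u_η and T_xx = u_ηη.
Hence T_τ + 2T_x = u_σ and the PDE becomes the heat equation u_σ = (1/2)u_ηη on η ∈ ℝ.
Initial data: u(η,0) = T(η,0) = 3sin(η) + 2sin(2η) - 2sin(3η). Each mode sin(nη) decays as exp(-n²σ/2) on ℝ, so u(η,σ) = Σ c_n exp(-n²σ/2) sin(nη) with c_1=3, c_2=2, c_3=-2: u(η,σ) = 2exp(-2σ)sin(2η) + 3exp(-σ/2)sin(η) - 2exp(-9σ/2)sin(3η).
Substituting back: T(x,τ) = u(x - 2τ, τ).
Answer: T(x, τ) = 2exp(-2τ)sin(2x - 4τ) + 3exp(-τ/2)sin(x - 2τ) - 2exp(-9τ/2)sin(3x - 6τ)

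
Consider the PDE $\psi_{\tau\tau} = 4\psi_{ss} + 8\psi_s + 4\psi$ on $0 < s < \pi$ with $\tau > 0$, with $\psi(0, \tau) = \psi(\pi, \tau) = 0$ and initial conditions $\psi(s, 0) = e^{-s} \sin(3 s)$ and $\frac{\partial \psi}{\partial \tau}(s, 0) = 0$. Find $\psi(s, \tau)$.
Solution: Substitute $\psi = e^{-s}u$, i.e. $u = e^{s}\psi$.
By the product rule, $\psi_s = e^{-s}(u_s - u)$, $\psi_{ss} = e^{-s}(u_{ss} - 2u_s + u)$, $\psi_{\tau\tau} = e^{-s}u_{\tau\tau}$.
Substituting into the PDE and dividing by $e^{-s}$: $u_{\tau\tau} = 4(u_{ss} - 2u_s + u) + 8(u_s - u) + 4u$.
The lower-order terms cancel, leaving the standard wave equation $u_{\tau\tau} = 4u_{ss}$.
Initial data for $u$: $u(s,0) = e^{s}\psi(s,0) = \sin(3 s)$; $u_{\tau}(s,0) = e^{s}\psi_{\tau}(s,0) = 0$. The boundary conditions carry over: $u(0,\tau) = u(\pi,\tau) = 0$.
Solve for $u$:
  Using separation of variables $u = X(s)T(\tau)$:
  Eigenfunctions: $\sin(ns)$, $n = 1, 2, 3, \ldots$
  General solution: $u(s, \tau) = \sum [A_n \cos(2n \tau) + B_n \sin(2n \tau)] \sin(ns)$
  From $u(s,0) = \sin(3 s)$: $A_3=1$. From $u_{\tau}(s,0) = 0$: all $B_n = 0$.
Hence $u(s,\tau) = \sin(3 s) \cos(6 \tau)$.
Transform back: $\psi(s,\tau) = e^{-s}u(s,\tau)$.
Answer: $\psi(s, \tau) = e^{-s} \sin(3 s) \cos(6 \tau)$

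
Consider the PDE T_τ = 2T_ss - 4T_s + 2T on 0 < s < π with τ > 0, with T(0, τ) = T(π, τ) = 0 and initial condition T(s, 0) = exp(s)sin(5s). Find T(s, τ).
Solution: Substitute T = exp(s)u, i.e. u = exp(-s)T.
By the product rule, T_s = exp(s)(u_s + u), T_ss = exp(s)(u_ss + 2u_s + u), T_τ = exp(s)u_τ.
Substituting into the PDE and dividing by exp(s): u_τ = 2(u_ss + 2u_s + u) - 4(u_s + u) + 2u.
The lower-order terms cancel, leaving the standard heat equation u_τ = 2u_ss.
Initial data for u: u(s,0) = exp(-s)T(s,0) = sin(5s). The boundary conditions carry over: u(0,τ) = u(π,τ) = 0.
Solve for u:
  Using separation of variables u = X(s)G(τ):
  Eigenfunctions: sin(ns), n = 1, 2, 3, ...
  General solution: u(s, τ) = Σ c_n sin(ns) exp(-2n² τ)
  Matching u(s,0) = sin(5s) term by term: c_5=1.
Hence u(s,τ) = exp(-50τ)sin(5s).
Transform back: T(s,τ) = exp(s)u(s,τ).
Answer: T(s, τ) = exp(s)exp(-50τ)sin(5s)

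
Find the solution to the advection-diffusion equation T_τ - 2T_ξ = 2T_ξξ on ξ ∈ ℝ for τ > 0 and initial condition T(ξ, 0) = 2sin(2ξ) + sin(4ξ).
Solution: Change to a moving frame: let η = ξ + 2τ, σ = τ and write T(ξ,τ) = u(η,σ).
By the chain rule T_τ = u_σ + 2u_η, T_ξ = u_η, T_ξξ = u_ηη.
Then T_τ - 2T_ξ = u_σ: the advection term cancels and the PDE becomes the heat equation u_σ = 2u_ηη on η ∈ ℝ.
Initial data: u(η,0) = T(η,0) = 2sin(2η) + sin(4η).
On η ∈ ℝ each mode satisfies (sin(nη))″ = -n² sin(nη), so exp(-2n²σ) sin(nη) solves the heat equation; by superposition u(η,σ) = Σ c_n exp(-2n²σ) sin(nη).
Reading off the coefficients: c_2=2, c_4=1, so u(η,σ) = 2exp(-8σ)sin(2η) + exp(-32σ)sin(4η).
Substituting back η = ξ + 2τ, σ = τ: T(ξ,τ) = u(ξ + 2τ, τ).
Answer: T(ξ, τ) = 2exp(-8τ)sin(2ξ + 4τ) + exp(-32τ)sin(4ξ + 8τ)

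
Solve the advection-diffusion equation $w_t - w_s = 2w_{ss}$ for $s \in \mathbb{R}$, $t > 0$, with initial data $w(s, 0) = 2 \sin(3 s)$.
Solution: Moving frame: $\eta = s + t$, $\sigma = t$, $w = u(\eta,\sigma)$, so $w_t = u_{\sigma} + u_{\eta}$ and $w_{ss} = u_{\eta\eta}$.
Hence $w_t - w_s = u_{\sigma}$ and the PDE becomes the heat equation $u_{\sigma} = 2u_{\eta\eta}$ on $\eta \in \mathbb{R}$.
Initial data: $u(\eta,0) = w(\eta,0) = 2 \sin(3 \eta)$. Each mode $\sin(n\eta)$ decays as $e^{-2n^2\sigma}$ on $\mathbb{R}$, so $u(\eta,\sigma) = \sum c_n e^{-2n^2\sigma} \sin(n\eta)$ with $c_3=2$: $u(\eta,\sigma) = 2 e^{-18 \sigma} \sin(3 \eta)$.
Substituting back: $w(s,t) = u(s + t, t)$.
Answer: $w(s, t) = 2 e^{-18 t} \sin(3 s + 3 t)$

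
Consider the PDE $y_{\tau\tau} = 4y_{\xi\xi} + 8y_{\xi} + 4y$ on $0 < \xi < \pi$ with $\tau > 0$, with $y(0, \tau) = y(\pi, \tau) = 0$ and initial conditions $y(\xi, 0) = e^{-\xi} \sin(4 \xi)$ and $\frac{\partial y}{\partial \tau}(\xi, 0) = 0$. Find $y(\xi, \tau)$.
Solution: Substitute $y = e^{-\xi}u$.
Then $y_{\xi} = e^{-\xi}(u_{\xi} - u)$, $y_{\xi\xi} = e^{-\xi}(u_{\xi\xi} - 2u_{\xi} + u)$, $y_{\tau\tau} = e^{-\xi}u_{\tau\tau}$; substituting and dividing by $e^{-\xi}$, the lower-order terms cancel: $u_{\tau\tau} = 4u_{\xi\xi}$ (standard wave equation).
Data for $u$: $u(\xi,0) = e^{\xi}y(\xi,0) = \sin(4 \xi)$; $u_{\tau}(\xi,0) = e^{\xi}y_{\tau}(\xi,0) = 0$. The boundary conditions carry over: $u(0,\tau) = u(\pi,\tau) = 0$.
Separating variables: $u = \sum [A_n \cos(\omega_n \tau) + B_n \sin(\omega_n \tau)] \sin(n\xi)$, $\omega_n = 2n$. From ICs: $A_4=1$.
So $u(\xi,\tau) = \sin(4 \xi) \cos(8 \tau)$, and $y(\xi,\tau) = e^{-\xi}u(\xi,\tau)$.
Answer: $y(\xi, \tau) = e^{-\xi} \sin(4 \xi) \cos(8 \tau)$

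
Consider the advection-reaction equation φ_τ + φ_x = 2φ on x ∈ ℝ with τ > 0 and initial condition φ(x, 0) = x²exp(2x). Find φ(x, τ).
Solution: Substitute φ = exp(2x)u.
Then φ_x = exp(2x)(u_x + 2u), φ_τ = exp(2x)u_τ; substituting and dividing by exp(2x), the lower-order terms cancel: u_τ + u_x = 0 (standard advection equation).
Data for u: u(x,0) = exp(-2x)φ(x,0) = x².
By characteristics (dx/dτ = 1), u(x,τ) = f(x - τ) with f = u(·, 0).
So u(x,τ) = x² - 2xτ + τ², and φ(x,τ) = exp(2x)u(x,τ).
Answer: φ(x, τ) = x²exp(2x) - 2xτexp(2x) + τ²exp(2x)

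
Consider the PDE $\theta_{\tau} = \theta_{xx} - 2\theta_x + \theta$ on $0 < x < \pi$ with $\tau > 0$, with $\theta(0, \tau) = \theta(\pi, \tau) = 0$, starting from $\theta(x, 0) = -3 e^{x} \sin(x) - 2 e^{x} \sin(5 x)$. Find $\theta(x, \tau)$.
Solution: Substitute $\theta = e^{x}u$.
Then $\theta_x = e^{x}(u_x + u)$, $\theta_{xx} = e^{x}(u_{xx} + 2u_x + u)$, $\theta_{\tau} = e^{x}u_{\tau}$; substituting and dividing by $e^{x}$, the lower-order terms cancel: $u_{\tau} = u_{xx}$ (standard heat equation).
Data for $u$: $u(x,0) = e^{-x}\theta(x,0) = -3 \sin(x) - 2 \sin(5 x)$. The boundary conditions carry over: $u(0,\tau) = u(\pi,\tau) = 0$.
Separating variables: $u = \sum c_n e^{-n^2\tau} \sin(nx)$. From $u(x,0) = -3 \sin(x) - 2 \sin(5 x)$: $c_1=-3, c_5=-2$.
So $u(x,\tau) = -3 e^{-\tau} \sin(x) - 2 e^{-25 \tau} \sin(5 x)$, and $\theta(x,\tau) = e^{x}u(x,\tau)$.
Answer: $\theta(x, \tau) = -3 e^{-\tau} e^{x} \sin(x) - 2 e^{-25 \tau} e^{x} \sin(5 x)$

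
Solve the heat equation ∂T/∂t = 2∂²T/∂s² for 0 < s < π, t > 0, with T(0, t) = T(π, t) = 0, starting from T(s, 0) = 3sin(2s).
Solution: Using separation of variables T = X(s)G(t):
Eigenfunctions: sin(ns), n = 1, 2, 3, ...
General solution: T(s, t) = Σ c_n sin(ns) exp(-2n² t)
Matching T(s,0) = 3sin(2s) term by term: c_2=3.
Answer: T(s, t) = 3exp(-8t)sin(2s)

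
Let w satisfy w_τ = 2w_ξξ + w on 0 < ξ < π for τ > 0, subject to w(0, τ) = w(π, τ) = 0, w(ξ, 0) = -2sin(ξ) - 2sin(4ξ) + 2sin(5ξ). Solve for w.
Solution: Substitute w = exp(τ)u, i.e. u = exp(-τ)w.
By the product rule, w_τ = exp(τ)(u_τ + u), w_ξξ = exp(τ)u_ξξ.
Substituting into the PDE and dividing by exp(τ): u_τ + u = 2u_ξξ + u.
The lower-order terms cancel, leaving the standard heat equation u_τ = 2u_ξξ.
Initial data for u: u(ξ,0) = w(ξ,0) = -2sin(ξ) - 2sin(4ξ) + 2sin(5ξ). The boundary conditions carry over: u(0,τ) = u(π,τ) = 0.
Solve for u:
  Using separation of variables u = X(ξ)T(τ):
  Eigenfunctions: sin(nξ), n = 1, 2, 3, ...
  General solution: u(ξ, τ) = Σ c_n sin(nξ) exp(-2n² τ)
  Matching u(ξ,0) = -2sin(ξ) - 2sin(4ξ) + 2sin(5ξ) term by term: c_1=-2, c_4=-2, c_5=2.
Hence u(ξ,τ) = -2exp(-2τ)sin(ξ) - 2exp(-32τ)sin(4ξ) + 2exp(-50τ)sin(5ξ).
Transform back: w(ξ,τ) = exp(τ)u(ξ,τ).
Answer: w(ξ, τ) = -2exp(-τ)sin(ξ) - 2exp(-31τ)sin(4ξ) + 2exp(-49τ)sin(5ξ)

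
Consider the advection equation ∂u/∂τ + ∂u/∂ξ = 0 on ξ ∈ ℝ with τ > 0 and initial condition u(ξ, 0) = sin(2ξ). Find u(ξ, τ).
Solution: By method of characteristics (waves move right with speed 1):
Along characteristics ξ - τ = const, u is constant, so u(ξ,τ) = f(ξ - τ) with f = u(·, 0).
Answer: u(ξ, τ) = sin(2ξ - 2τ)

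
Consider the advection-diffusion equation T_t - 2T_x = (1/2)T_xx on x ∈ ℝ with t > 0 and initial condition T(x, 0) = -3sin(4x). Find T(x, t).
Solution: Moving frame: η = x + 2t, σ = t, T = u(η,σ), so T_t = u_σ + 2u_η and T_xx = u_ηη.
Hence T_t - 2T_x = u_σ and the PDE becomes the heat equation u_σ = (1/2)u_ηη on η ∈ ℝ.
Initial data: u(η,0) = T(η,0) = -3sin(4η). Each mode sin(nη) decays as exp(-n²σ/2) on ℝ, so u(η,σ) = Σ c_n exp(-n²σ/2) sin(nη) with c_4=-3: u(η,σ) = -3exp(-8σ)sin(4η).
Substituting back: T(x,t) = u(x + 2t, t).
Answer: T(x, t) = -3exp(-8t)sin(8t + 4x)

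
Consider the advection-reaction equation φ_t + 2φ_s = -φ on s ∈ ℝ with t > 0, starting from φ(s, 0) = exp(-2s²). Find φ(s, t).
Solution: Substitute φ = exp(-t)u, i.e. u = exp(t)φ.
By the product rule, φ_t = exp(-t)(u_t - u), φ_s = exp(-t)u_s.
Substituting into the PDE and dividing by exp(-t): u_t - u + 2u_s = -u.
The lower-order terms cancel, leaving the standard advection equation u_t + 2u_s = 0.
Initial data for u: u(s,0) = φ(s,0) = exp(-2s²).
Solve for u:
  By method of characteristics (waves move right with speed 2):
  Along characteristics s - 2t = const, u is constant, so u(s,t) = f(s - 2t) with f = u(·, 0).
Hence u(s,t) = exp(-2(s - 2t)²).
Transform back: φ(s,t) = exp(-t)u(s,t).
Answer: φ(s, t) = exp(-t)exp(-2(s - 2t)²)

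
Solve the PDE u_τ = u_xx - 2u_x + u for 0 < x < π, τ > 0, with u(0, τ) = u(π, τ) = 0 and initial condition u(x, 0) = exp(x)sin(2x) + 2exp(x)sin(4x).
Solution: Substitute u = exp(x)w.
Then u_x = exp(x)(w_x + w), u_xx = exp(x)(w_xx + 2w_x + w), u_τ = exp(x)w_τ; substituting and dividing by exp(x), the lower-order terms cancel: w_τ = w_xx (standard heat equation).
Data for w: w(x,0) = exp(-x)u(x,0) = sin(2x) + 2sin(4x). The boundary conditions carry over: w(0,τ) = w(π,τ) = 0.
Separating variables: w = Σ c_n exp(-n²τ) sin(nx). From w(x,0) = sin(2x) + 2sin(4x): c_2=1, c_4=2.
So w(x,τ) = exp(-4τ)sin(2x) + 2exp(-16τ)sin(4x), and u(x,τ) = exp(x)w(x,τ).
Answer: u(x, τ) = exp(x)exp(-4τ)sin(2x) + 2exp(x)exp(-16τ)sin(4x)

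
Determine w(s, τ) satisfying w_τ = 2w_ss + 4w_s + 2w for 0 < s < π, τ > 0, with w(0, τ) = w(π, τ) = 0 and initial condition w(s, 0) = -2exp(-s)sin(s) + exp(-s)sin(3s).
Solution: Substitute w = exp(-s)u.
Then w_s = exp(-s)(u_s - u), w_ss = exp(-s)(u_ss - 2u_s + u), w_τ = exp(-s)u_τ; substituting and dividing by exp(-s), the lower-order terms cancel: u_τ = 2u_ss (standard heat equation).
Data for u: u(s,0) = exp(s)w(s,0) = -2sin(s) + sin(3s). The boundary conditions carry over: u(0,τ) = u(π,τ) = 0.
Separating variables: u = Σ c_n exp(-2n²τ) sin(ns). From u(s,0) = -2sin(s) + sin(3s): c_1=-2, c_3=1.
So u(s,τ) = -2exp(-2τ)sin(s) + exp(-18τ)sin(3s), and w(s,τ) = exp(-s)u(s,τ).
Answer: w(s, τ) = -2exp(-s)exp(-2τ)sin(s) + exp(-s)exp(-18τ)sin(3s)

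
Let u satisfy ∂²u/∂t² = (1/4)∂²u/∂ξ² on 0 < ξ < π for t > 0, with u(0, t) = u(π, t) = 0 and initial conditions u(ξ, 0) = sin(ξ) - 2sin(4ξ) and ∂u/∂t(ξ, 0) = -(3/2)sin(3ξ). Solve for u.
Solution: Using separation of variables u = X(ξ)T(t):
Eigenfunctions: sin(nξ), n = 1, 2, 3, ...
General solution: u(ξ, t) = Σ [A_n cos(n t/2) + B_n sin(n t/2)] sin(nξ)
From u(ξ,0) = sin(ξ) - 2sin(4ξ): A_1=1, A_4=-2. From u_t(ξ,0) = -(3/2)sin(3ξ), using u_t(ξ,0) = Σ ω_n B_n sin(nξ) with ω_n = n/2: B_3 = (-3/2)/(3/2) = -1.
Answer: u(ξ, t) = -sin(3t/2)sin(3ξ) + sin(ξ)cos(t/2) - 2sin(4ξ)cos(2t)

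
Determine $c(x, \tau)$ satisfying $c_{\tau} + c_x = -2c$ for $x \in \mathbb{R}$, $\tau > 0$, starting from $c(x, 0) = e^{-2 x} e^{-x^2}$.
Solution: Substitute $c = e^{-2x}u$.
Then $c_x = e^{-2x}(u_x - 2u)$, $c_{\tau} = e^{-2x}u_{\tau}$; substituting and dividing by $e^{-2x}$, the lower-order terms cancel: $u_{\tau} + u_x = 0$ (standard advection equation).
Data for $u$: $u(x,0) = e^{2x}c(x,0) = e^{-x^2}$.
By characteristics ($dx/d\tau = 1$), $u(x,\tau) = f(x - \tau)$ with $f = u( \cdot , 0)$.
So $u(x,\tau) = e^{-(x - \tau)^2}$, and $c(x,\tau) = e^{-2x}u(x,\tau)$.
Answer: $c(x, \tau) = e^{-2 x} e^{-(-\tau + x)^2}$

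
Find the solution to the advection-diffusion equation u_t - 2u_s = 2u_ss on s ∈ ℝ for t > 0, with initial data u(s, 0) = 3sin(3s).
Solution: Change to a moving frame: let η = s + 2t, σ = t and write u(s,t) = w(η,σ).
By the chain rule u_t = w_σ + 2w_η, u_s = w_η, u_ss = w_ηη.
Then u_t - 2u_s = w_σ: the advection term cancels and the PDE becomes the heat equation w_σ = 2w_ηη on η ∈ ℝ.
Initial data: w(η,0) = u(η,0) = 3sin(3η).
On η ∈ ℝ each mode satisfies (sin(nη))″ = -n² sin(nη), so exp(-2n²σ) sin(nη) solves the heat equation; by superposition w(η,σ) = Σ c_n exp(-2n²σ) sin(nη).
Reading off the coefficients: c_3=3, so w(η,σ) = 3exp(-18σ)sin(3η).
Substituting back η = s + 2t, σ = t: u(s,t) = w(s + 2t, t).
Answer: u(s, t) = 3exp(-18t)sin(3s + 6t)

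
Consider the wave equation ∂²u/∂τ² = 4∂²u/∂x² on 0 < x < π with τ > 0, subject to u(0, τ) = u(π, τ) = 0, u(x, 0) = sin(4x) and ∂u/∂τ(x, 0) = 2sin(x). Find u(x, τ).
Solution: Using separation of variables u = X(x)T(τ):
Eigenfunctions: sin(nx), n = 1, 2, 3, ...
General solution: u(x, τ) = Σ [A_n cos(2n τ) + B_n sin(2n τ)] sin(nx)
From u(x,0) = sin(4x): A_4=1. From u_τ(x,0) = 2sin(x), using u_τ(x,0) = Σ ω_n B_n sin(nx) with ω_n = 2n: B_1 = 2/2 = 1.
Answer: u(x, τ) = sin(x)sin(2τ) + sin(4x)cos(8τ)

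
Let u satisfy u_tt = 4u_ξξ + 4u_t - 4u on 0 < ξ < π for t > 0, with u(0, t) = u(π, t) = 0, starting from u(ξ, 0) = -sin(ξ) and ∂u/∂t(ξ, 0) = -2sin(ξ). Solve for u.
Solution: Substitute u = exp(2t)w.
Then u_t = exp(2t)(w_t + 2w), u_tt = exp(2t)(w_tt + 4w_t + 4w), u_ξξ = exp(2t)w_ξξ; substituting and dividing by exp(2t), the lower-order terms cancel: w_tt = 4w_ξξ (standard wave equation).
Data for w: w(ξ,0) = u(ξ,0) = -sin(ξ); w_t(ξ,0) = u_t(ξ,0) - 2u(ξ,0) = 0. The boundary conditions carry over: w(0,t) = w(π,t) = 0.
Separating variables: w = Σ [A_n cos(ω_n t) + B_n sin(ω_n t)] sin(nξ), ω_n = 2n. From ICs: A_1=-1.
So w(ξ,t) = -sin(ξ)cos(2t), and u(ξ,t) = exp(2t)w(ξ,t).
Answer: u(ξ, t) = -exp(2t)sin(ξ)cos(2t)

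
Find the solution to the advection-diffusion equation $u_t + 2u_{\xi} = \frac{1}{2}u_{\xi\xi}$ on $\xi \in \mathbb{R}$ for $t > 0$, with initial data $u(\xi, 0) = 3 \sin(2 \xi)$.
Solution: Moving frame: $\eta = \xi - 2t$, $\sigma = t$, $u = w(\eta,\sigma)$, so $u_t = w_{\sigma} - 2w_{\eta}$ and $u_{\xi\xi} = w_{\eta\eta}$.
Hence $u_t + 2u_{\xi} = w_{\sigma}$ and the PDE becomes the heat equation $w_{\sigma} = \frac{1}{2}w_{\eta\eta}$ on $\eta \in \mathbb{R}$.
Initial data: $w(\eta,0) = u(\eta,0) = 3 \sin(2 \eta)$. Each mode $\sin(n\eta)$ decays as $e^{-n^2\sigma/2}$ on $\mathbb{R}$, so $w(\eta,\sigma) = \sum c_n e^{-n^2\sigma/2} \sin(n\eta)$ with $c_2=3$: $w(\eta,\sigma) = 3 e^{-2 \sigma} \sin(2 \eta)$.
Substituting back: $u(\xi,t) = w(\xi - 2t, t)$.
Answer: $u(\xi, t) = 3 e^{-2 t} \sin(2 \xi - 4 t)$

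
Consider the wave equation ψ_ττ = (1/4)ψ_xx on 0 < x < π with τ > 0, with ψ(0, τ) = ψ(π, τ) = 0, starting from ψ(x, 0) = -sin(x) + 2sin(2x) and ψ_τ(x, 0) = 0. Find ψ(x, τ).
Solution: Separating variables: ψ = Σ [A_n cos(ω_n τ) + B_n sin(ω_n τ)] sin(nx), ω_n = n/2. From ICs: A_1=-1, A_2=2.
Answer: ψ(x, τ) = -sin(x)cos(τ/2) + 2sin(2x)cos(τ)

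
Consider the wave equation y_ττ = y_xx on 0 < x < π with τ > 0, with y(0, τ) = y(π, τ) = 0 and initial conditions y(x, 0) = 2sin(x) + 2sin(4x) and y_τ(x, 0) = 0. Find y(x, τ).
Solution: Using separation of variables y = X(x)T(τ):
Eigenfunctions: sin(nx), n = 1, 2, 3, ...
General solution: y(x, τ) = Σ [A_n cos(n τ) + B_n sin(n τ)] sin(nx)
From y(x,0) = 2sin(x) + 2sin(4x): A_1=2, A_4=2. From y_τ(x,0) = 0: all B_n = 0.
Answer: y(x, τ) = 2sin(x)cos(τ) + 2sin(4x)cos(4τ)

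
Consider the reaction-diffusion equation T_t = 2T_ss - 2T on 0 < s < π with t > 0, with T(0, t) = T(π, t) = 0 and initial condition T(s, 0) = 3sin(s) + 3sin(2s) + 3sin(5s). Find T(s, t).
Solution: Substitute T = exp(-2t)u.
Then T_t = exp(-2t)(u_t - 2u), T_ss = exp(-2t)u_ss; substituting and dividing by exp(-2t), the lower-order terms cancel: u_t = 2u_ss (standard heat equation).
Data for u: u(s,0) = T(s,0) = 3sin(s) + 3sin(2s) + 3sin(5s). The boundary conditions carry over: u(0,t) = u(π,t) = 0.
Separating variables: u = Σ c_n exp(-2n²t) sin(ns). From u(s,0) = 3sin(s) + 3sin(2s) + 3sin(5s): c_1=3, c_2=3, c_5=3.
So u(s,t) = 3exp(-2t)sin(s) + 3exp(-8t)sin(2s) + 3exp(-50t)sin(5s), and T(s,t) = exp(-2t)u(s,t).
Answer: T(s, t) = 3exp(-4t)sin(s) + 3exp(-10t)sin(2s) + 3exp(-52t)sin(5s)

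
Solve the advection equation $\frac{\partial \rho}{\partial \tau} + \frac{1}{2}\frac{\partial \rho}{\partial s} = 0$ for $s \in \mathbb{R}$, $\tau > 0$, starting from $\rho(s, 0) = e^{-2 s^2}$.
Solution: By method of characteristics (waves move right with speed 1/2):
Along characteristics $s - \frac{1}{2}\tau =$ const, $\rho$ is constant, so $\rho(s,\tau) = f(s - \frac{1}{2}\tau)$ with $f = \rho( \cdot , 0)$.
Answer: $\rho(s, \tau) = e^{-2 (-\tau/2 + s)^2}$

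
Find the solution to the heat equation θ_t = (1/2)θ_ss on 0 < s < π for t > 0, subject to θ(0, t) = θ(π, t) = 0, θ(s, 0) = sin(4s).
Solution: Separating variables: θ = Σ c_n exp(-n²t/2) sin(ns). From θ(s,0) = sin(4s): c_4=1.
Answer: θ(s, t) = exp(-8t)sin(4s)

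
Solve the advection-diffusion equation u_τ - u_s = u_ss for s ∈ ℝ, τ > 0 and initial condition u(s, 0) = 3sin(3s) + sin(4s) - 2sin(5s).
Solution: Change to a moving frame: let η = s + τ, σ = τ and write u(s,τ) = w(η,σ).
By the chain rule u_τ = w_σ + w_η, u_s = w_η, u_ss = w_ηη.
Then u_τ - u_s = w_σ: the advection term cancels and the PDE becomes the heat equation w_σ = w_ηη on η ∈ ℝ.
Initial data: w(η,0) = u(η,0) = 3sin(3η) + sin(4η) - 2sin(5η).
On η ∈ ℝ each mode satisfies (sin(nη))″ = -n² sin(nη), so exp(-n²σ) sin(nη) solves the heat equation; by superposition w(η,σ) = Σ c_n exp(-n²σ) sin(nη).
Reading off the coefficients: c_3=3, c_4=1, c_5=-2, so w(η,σ) = 3exp(-9σ)sin(3η) + exp(-16σ)sin(4η) - 2exp(-25σ)sin(5η).
Substituting back η = s + τ, σ = τ: u(s,τ) = w(s + τ, τ).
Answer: u(s, τ) = 3exp(-9τ)sin(3s + 3τ) + exp(-16τ)sin(4s + 4τ) - 2exp(-25τ)sin(5s + 5τ)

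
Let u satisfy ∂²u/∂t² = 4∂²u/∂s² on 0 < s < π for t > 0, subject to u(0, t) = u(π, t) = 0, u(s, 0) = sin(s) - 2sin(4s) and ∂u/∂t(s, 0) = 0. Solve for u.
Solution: Separating variables: u = Σ [A_n cos(ω_n t) + B_n sin(ω_n t)] sin(ns), ω_n = 2n. From ICs: A_1=1, A_4=-2.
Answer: u(s, t) = sin(s)cos(2t) - 2sin(4s)cos(8t)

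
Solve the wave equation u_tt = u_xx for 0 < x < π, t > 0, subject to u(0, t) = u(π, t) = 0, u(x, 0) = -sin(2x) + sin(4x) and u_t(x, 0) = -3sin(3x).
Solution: Using separation of variables u = X(x)T(t):
Eigenfunctions: sin(nx), n = 1, 2, 3, ...
General solution: u(x, t) = Σ [A_n cos(n t) + B_n sin(n t)] sin(nx)
From u(x,0) = -sin(2x) + sin(4x): A_2=-1, A_4=1. From u_t(x,0) = -3sin(3x), using u_t(x,0) = Σ ω_n B_n sin(nx) with ω_n = n: B_3 = (-3)/3 = -1.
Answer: u(x, t) = -sin(3t)sin(3x) - sin(2x)cos(2t) + sin(4x)cos(4t)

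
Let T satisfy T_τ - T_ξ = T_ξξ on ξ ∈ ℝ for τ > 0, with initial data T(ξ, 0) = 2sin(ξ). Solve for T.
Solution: Moving frame: η = ξ + τ, σ = τ, T = u(η,σ), so T_τ = u_σ + u_η and T_ξξ = u_ηη.
Hence T_τ - T_ξ = u_σ and the PDE becomes the heat equation u_σ = u_ηη on η ∈ ℝ.
Initial data: u(η,0) = T(η,0) = 2sin(η). Each mode sin(nη) decays as exp(-n²σ) on ℝ, so u(η,σ) = Σ c_n exp(-n²σ) sin(nη) with c_1=2: u(η,σ) = 2exp(-σ)sin(η).
Substituting back: T(ξ,τ) = u(ξ + τ, τ).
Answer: T(ξ, τ) = 2exp(-τ)sin(ξ + τ)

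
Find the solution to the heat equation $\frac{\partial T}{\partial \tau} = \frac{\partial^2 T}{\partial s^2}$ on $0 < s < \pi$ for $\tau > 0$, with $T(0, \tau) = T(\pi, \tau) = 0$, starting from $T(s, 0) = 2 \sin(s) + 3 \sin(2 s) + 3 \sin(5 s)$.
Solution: Separating variables: $T = \sum c_n e^{-n^2\tau} \sin(ns)$. From $T(s,0) = 2 \sin(s) + 3 \sin(2 s) + 3 \sin(5 s)$: $c_1=2, c_2=3, c_5=3$.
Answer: $T(s, \tau) = 2 e^{-\tau} \sin(s) + 3 e^{-4 \tau} \sin(2 s) + 3 e^{-25 \tau} \sin(5 s)$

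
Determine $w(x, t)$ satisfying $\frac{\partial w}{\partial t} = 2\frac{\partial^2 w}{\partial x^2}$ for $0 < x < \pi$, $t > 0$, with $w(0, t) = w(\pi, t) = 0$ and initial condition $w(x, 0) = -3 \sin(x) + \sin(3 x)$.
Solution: Separating variables: $w = \sum c_n e^{-2n^2t} \sin(nx)$. From $w(x,0) = -3 \sin(x) + \sin(3 x)$: $c_1=-3, c_3=1$.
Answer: $w(x, t) = -3 e^{-2 t} \sin(x) + e^{-18 t} \sin(3 x)$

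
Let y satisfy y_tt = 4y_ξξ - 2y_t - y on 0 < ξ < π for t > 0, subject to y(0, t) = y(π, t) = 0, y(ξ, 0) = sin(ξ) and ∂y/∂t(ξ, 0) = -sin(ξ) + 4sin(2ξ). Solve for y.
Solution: Substitute y = exp(-t)u, i.e. u = exp(t)y.
By the product rule, y_t = exp(-t)(u_t - u), y_tt = exp(-t)(u_tt - 2u_t + u), y_ξξ = exp(-t)u_ξξ.
Substituting into the PDE and dividing by exp(-t): u_tt - 2u_t + u = 4u_ξξ - 2(u_t - u) - u.
The lower-order terms cancel, leaving the standard wave equation u_tt = 4u_ξξ.
Initial data for u: u(ξ,0) = y(ξ,0) = sin(ξ); u_t(ξ,0) = y_t(ξ,0) + y(ξ,0) = 4sin(2ξ). The boundary conditions carry over: u(0,t) = u(π,t) = 0.
Solve for u:
  Using separation of variables u = X(ξ)T(t):
  Eigenfunctions: sin(nξ), n = 1, 2, 3, ...
  General solution: u(ξ, t) = Σ [A_n cos(2n t) + B_n sin(2n t)] sin(nξ)
  From u(ξ,0) = sin(ξ): A_1=1. From u_t(ξ,0) = 4sin(2ξ), using u_t(ξ,0) = Σ ω_n B_n sin(nξ) with ω_n = 2n: B_2 = 4/4 = 1.
Hence u(ξ,t) = sin(4t)sin(2ξ) + sin(ξ)cos(2t).
Transform back: y(ξ,t) = exp(-t)u(ξ,t).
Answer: y(ξ, t) = exp(-t)sin(4t)sin(2ξ) + exp(-t)sin(ξ)cos(2t)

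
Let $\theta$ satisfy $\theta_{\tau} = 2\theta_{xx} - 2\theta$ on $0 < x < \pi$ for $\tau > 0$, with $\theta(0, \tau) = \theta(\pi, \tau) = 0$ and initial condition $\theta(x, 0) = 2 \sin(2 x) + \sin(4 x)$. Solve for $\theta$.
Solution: Substitute $\theta = e^{-2\tau}u$.
Then $\theta_{\tau} = e^{-2\tau}(u_{\tau} - 2u)$, $\theta_{xx} = e^{-2\tau}u_{xx}$; substituting and dividing by $e^{-2\tau}$, the lower-order terms cancel: $u_{\tau} = 2u_{xx}$ (standard heat equation).
Data for $u$: $u(x,0) = \theta(x,0) = 2 \sin(2 x) + \sin(4 x)$. The boundary conditions carry over: $u(0,\tau) = u(\pi,\tau) = 0$.
Separating variables: $u = \sum c_n e^{-2n^2\tau} \sin(nx)$. From $u(x,0) = 2 \sin(2 x) + \sin(4 x)$: $c_2=2, c_4=1$.
So $u(x,\tau) = 2 e^{-8 \tau} \sin(2 x) + e^{-32 \tau} \sin(4 x)$, and $\theta(x,\tau) = e^{-2\tau}u(x,\tau)$.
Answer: $\theta(x, \tau) = 2 e^{-10 \tau} \sin(2 x) + e^{-34 \tau} \sin(4 x)$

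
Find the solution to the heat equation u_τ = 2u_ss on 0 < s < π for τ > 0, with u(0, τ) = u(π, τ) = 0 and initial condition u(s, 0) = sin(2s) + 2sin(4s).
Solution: Using separation of variables u = X(s)T(τ):
Eigenfunctions: sin(ns), n = 1, 2, 3, ...
General solution: u(s, τ) = Σ c_n sin(ns) exp(-2n² τ)
Matching u(s,0) = sin(2s) + 2sin(4s) term by term: c_2=1, c_4=2.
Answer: u(s, τ) = exp(-8τ)sin(2s) + 2exp(-32τ)sin(4s)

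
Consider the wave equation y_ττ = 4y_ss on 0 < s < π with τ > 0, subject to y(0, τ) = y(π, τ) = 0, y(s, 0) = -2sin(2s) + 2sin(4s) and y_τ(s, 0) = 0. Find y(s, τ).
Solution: Separating variables: y = Σ [A_n cos(ω_n τ) + B_n sin(ω_n τ)] sin(ns), ω_n = 2n. From ICs: A_2=-2, A_4=2.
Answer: y(s, τ) = -2sin(2s)cos(4τ) + 2sin(4s)cos(8τ)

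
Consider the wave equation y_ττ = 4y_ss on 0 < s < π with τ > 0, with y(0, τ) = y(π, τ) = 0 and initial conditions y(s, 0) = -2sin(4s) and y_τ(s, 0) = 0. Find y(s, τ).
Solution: Using separation of variables y = X(s)T(τ):
Eigenfunctions: sin(ns), n = 1, 2, 3, ...
General solution: y(s, τ) = Σ [A_n cos(2n τ) + B_n sin(2n τ)] sin(ns)
From y(s,0) = -2sin(4s): A_4=-2. From y_τ(s,0) = 0: all B_n = 0.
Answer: y(s, τ) = -2sin(4s)cos(8τ)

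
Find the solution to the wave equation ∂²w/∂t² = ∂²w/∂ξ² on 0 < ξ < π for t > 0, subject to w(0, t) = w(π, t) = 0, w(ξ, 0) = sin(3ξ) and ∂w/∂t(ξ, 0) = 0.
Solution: Using separation of variables w = X(ξ)T(t):
Eigenfunctions: sin(nξ), n = 1, 2, 3, ...
General solution: w(ξ, t) = Σ [A_n cos(n t) + B_n sin(n t)] sin(nξ)
From w(ξ,0) = sin(3ξ): A_3=1. From w_t(ξ,0) = 0: all B_n = 0.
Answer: w(ξ, t) = sin(3ξ)cos(3t)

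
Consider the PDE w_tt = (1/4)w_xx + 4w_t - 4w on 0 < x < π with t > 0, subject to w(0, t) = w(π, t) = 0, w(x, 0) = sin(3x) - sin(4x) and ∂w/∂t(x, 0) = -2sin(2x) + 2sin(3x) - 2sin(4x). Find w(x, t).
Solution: Substitute w = exp(2t)u.
Then w_t = exp(2t)(u_t + 2u), w_tt = exp(2t)(u_tt + 4u_t + 4u), w_xx = exp(2t)u_xx; substituting and dividing by exp(2t), the lower-order terms cancel: u_tt = (1/4)u_xx (standard wave equation).
Data for u: u(x,0) = w(x,0) = sin(3x) - sin(4x); u_t(x,0) = w_t(x,0) - 2w(x,0) = -2sin(2x). The boundary conditions carry over: u(0,t) = u(π,t) = 0.
Separating variables: u = Σ [A_n cos(ω_n t) + B_n sin(ω_n t)] sin(nx), ω_n = n/2. From ICs (B_n = velocity coefficient / ω_n): A_3=1, A_4=-1, B_2=-2.
So u(x,t) = -2sin(t)sin(2x) + sin(3x)cos(3t/2) - sin(4x)cos(2t), and w(x,t) = exp(2t)u(x,t).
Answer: w(x, t) = -2exp(2t)sin(t)sin(2x) + exp(2t)sin(3x)cos(3t/2) - exp(2t)sin(4x)cos(2t)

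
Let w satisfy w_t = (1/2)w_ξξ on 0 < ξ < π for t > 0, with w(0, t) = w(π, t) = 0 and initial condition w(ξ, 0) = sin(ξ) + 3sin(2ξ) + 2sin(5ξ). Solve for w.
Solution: Using separation of variables w = X(ξ)T(t):
Eigenfunctions: sin(nξ), n = 1, 2, 3, ...
General solution: w(ξ, t) = Σ c_n sin(nξ) exp(-n² t/2)
Matching w(ξ,0) = sin(ξ) + 3sin(2ξ) + 2sin(5ξ) term by term: c_1=1, c_2=3, c_5=2.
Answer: w(ξ, t) = 3exp(-2t)sin(2ξ) + exp(-t/2)sin(ξ) + 2exp(-25t/2)sin(5ξ)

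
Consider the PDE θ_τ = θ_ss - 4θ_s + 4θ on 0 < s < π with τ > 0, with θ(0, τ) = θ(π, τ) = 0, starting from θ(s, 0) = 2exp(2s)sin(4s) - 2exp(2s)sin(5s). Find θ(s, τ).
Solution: Substitute θ = exp(2s)u.
Then θ_s = exp(2s)(u_s + 2u), θ_ss = exp(2s)(u_ss + 4u_s + 4u), θ_τ = exp(2s)u_τ; substituting and dividing by exp(2s), the lower-order terms cancel: u_τ = u_ss (standard heat equation).
Data for u: u(s,0) = exp(-2s)θ(s,0) = 2sin(4s) - 2sin(5s). The boundary conditions carry over: u(0,τ) = u(π,τ) = 0.
Separating variables: u = Σ c_n exp(-n²τ) sin(ns). From u(s,0) = 2sin(4s) - 2sin(5s): c_4=2, c_5=-2.
So u(s,τ) = 2exp(-16τ)sin(4s) - 2exp(-25τ)sin(5s), and θ(s,τ) = exp(2s)u(s,τ).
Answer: θ(s, τ) = 2exp(2s)exp(-16τ)sin(4s) - 2exp(2s)exp(-25τ)sin(5s)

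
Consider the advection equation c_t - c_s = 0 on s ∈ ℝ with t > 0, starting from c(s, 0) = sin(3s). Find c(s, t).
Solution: By method of characteristics (waves move left with speed 1):
Along characteristics s + t = const, c is constant, so c(s,t) = f(s + t) with f = c(·, 0).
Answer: c(s, t) = sin(3s + 3t)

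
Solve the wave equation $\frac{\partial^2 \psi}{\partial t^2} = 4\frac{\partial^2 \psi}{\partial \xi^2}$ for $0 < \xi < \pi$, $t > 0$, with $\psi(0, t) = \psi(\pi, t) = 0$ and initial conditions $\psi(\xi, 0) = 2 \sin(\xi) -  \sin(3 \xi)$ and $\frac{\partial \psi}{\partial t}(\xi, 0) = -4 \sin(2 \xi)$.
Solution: Using separation of variables $\psi = X(\xi)T(t)$:
Eigenfunctions: $\sin(n\xi)$, $n = 1, 2, 3, \ldots$
General solution: $\psi(\xi, t) = \sum [A_n \cos(2n t) + B_n \sin(2n t)] \sin(n\xi)$
From $\psi(\xi,0) = 2 \sin(\xi) - \sin(3 \xi)$: $A_1=2, A_3=-1$. From $\psi_t(\xi,0) = -4 \sin(2 \xi)$, using $\psi_t(\xi,0) = \sum \omega_n B_n \sin(n\xi)$ with $\omega_n = 2n$: $B_2 = (-4)/4 = -1$.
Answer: $\psi(\xi, t) = 2 \sin(\xi) \cos(2 t) -  \sin(2 \xi) \sin(4 t) -  \sin(3 \xi) \cos(6 t)$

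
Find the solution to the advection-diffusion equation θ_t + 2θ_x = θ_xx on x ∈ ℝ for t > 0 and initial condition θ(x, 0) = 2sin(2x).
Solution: Moving frame: η = x - 2t, σ = t, θ = u(η,σ), so θ_t = u_σ - 2u_η and θ_xx = u_ηη.
Hence θ_t + 2θ_x = u_σ and the PDE becomes the heat equation u_σ = u_ηη on η ∈ ℝ.
Initial data: u(η,0) = θ(η,0) = 2sin(2η). Each mode sin(nη) decays as exp(-n²σ) on ℝ, so u(η,σ) = Σ c_n exp(-n²σ) sin(nη) with c_2=2: u(η,σ) = 2exp(-4σ)sin(2η).
Substituting back: θ(x,t) = u(x - 2t, t).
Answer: θ(x, t) = -2exp(-4t)sin(4t - 2x)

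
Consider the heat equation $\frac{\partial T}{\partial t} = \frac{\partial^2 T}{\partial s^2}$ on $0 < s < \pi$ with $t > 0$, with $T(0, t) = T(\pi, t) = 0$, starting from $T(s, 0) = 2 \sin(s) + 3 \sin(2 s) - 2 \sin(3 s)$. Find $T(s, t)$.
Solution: Separating variables: $T = \sum c_n e^{-n^2t} \sin(ns)$. From $T(s,0) = 2 \sin(s) + 3 \sin(2 s) - 2 \sin(3 s)$: $c_1=2, c_2=3, c_3=-2$.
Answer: $T(s, t) = 2 e^{-t} \sin(s) + 3 e^{-4 t} \sin(2 s) - 2 e^{-9 t} \sin(3 s)$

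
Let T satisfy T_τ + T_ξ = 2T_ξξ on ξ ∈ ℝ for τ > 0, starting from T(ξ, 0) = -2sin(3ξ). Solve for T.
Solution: Moving frame: η = ξ - τ, σ = τ, T = u(η,σ), so T_τ = u_σ - u_η and T_ξξ = u_ηη.
Hence T_τ + T_ξ = u_σ and the PDE becomes the heat equation u_σ = 2u_ηη on η ∈ ℝ.
Initial data: u(η,0) = T(η,0) = -2sin(3η). Each mode sin(nη) decays as exp(-2n²σ) on ℝ, so u(η,σ) = Σ c_n exp(-2n²σ) sin(nη) with c_3=-2: u(η,σ) = -2exp(-18σ)sin(3η).
Substituting back: T(ξ,τ) = u(ξ - τ, τ).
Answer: T(ξ, τ) = -2exp(-18τ)sin(3ξ - 3τ)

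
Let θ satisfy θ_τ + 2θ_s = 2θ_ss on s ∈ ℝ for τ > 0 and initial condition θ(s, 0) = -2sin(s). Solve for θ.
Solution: Change to a moving frame: let η = s - 2τ, σ = τ and write θ(s,τ) = u(η,σ).
By the chain rule θ_τ = u_σ - 2u_η, θ_s = u_η, θ_ss = u_ηη.
Then θ_τ + 2θ_s = u_σ: the advection term cancels and the PDE becomes the heat equation u_σ = 2u_ηη on η ∈ ℝ.
Initial data: u(η,0) = θ(η,0) = -2sin(η).
On η ∈ ℝ each mode satisfies (sin(nη))″ = -n² sin(nη), so exp(-2n²σ) sin(nη) solves the heat equation; by superposition u(η,σ) = Σ c_n exp(-2n²σ) sin(nη).
Reading off the coefficients: c_1=-2, so u(η,σ) = -2exp(-2σ)sin(η).
Substituting back η = s - 2τ, σ = τ: θ(s,τ) = u(s - 2τ, τ).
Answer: θ(s, τ) = -2exp(-2τ)sin(s - 2τ)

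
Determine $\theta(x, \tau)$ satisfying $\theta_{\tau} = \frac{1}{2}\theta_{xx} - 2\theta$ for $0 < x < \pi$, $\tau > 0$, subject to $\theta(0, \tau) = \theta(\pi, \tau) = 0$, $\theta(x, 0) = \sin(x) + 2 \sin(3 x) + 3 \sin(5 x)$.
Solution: Substitute $\theta = e^{-2\tau}u$.
Then $\theta_{\tau} = e^{-2\tau}(u_{\tau} - 2u)$, $\theta_{xx} = e^{-2\tau}u_{xx}$; substituting and dividing by $e^{-2\tau}$, the lower-order terms cancel: $u_{\tau} = \frac{1}{2}u_{xx}$ (standard heat equation).
Data for $u$: $u(x,0) = \theta(x,0) = \sin(x) + 2 \sin(3 x) + 3 \sin(5 x)$. The boundary conditions carry over: $u(0,\tau) = u(\pi,\tau) = 0$.
Separating variables: $u = \sum c_n e^{-n^2\tau/2} \sin(nx)$. From $u(x,0) = \sin(x) + 2 \sin(3 x) + 3 \sin(5 x)$: $c_1=1, c_3=2, c_5=3$.
So $u(x,\tau) = e^{-\tau/2} \sin(x) + 2 e^{-9 \tau/2} \sin(3 x) + 3 e^{-25 \tau/2} \sin(5 x)$, and $\theta(x,\tau) = e^{-2\tau}u(x,\tau)$.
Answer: $\theta(x, \tau) = e^{-5 \tau/2} \sin(x) + 2 e^{-13 \tau/2} \sin(3 x) + 3 e^{-29 \tau/2} \sin(5 x)$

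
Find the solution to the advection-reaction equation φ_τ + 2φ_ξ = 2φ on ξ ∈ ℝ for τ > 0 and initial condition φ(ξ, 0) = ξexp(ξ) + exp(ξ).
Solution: Substitute φ = exp(ξ)u.
Then φ_ξ = exp(ξ)(u_ξ + u), φ_τ = exp(ξ)u_τ; substituting and dividing by exp(ξ), the lower-order terms cancel: u_τ + 2u_ξ = 0 (standard advection equation).
Data for u: u(ξ,0) = exp(-ξ)φ(ξ,0) = ξ + 1.
By characteristics (dξ/dτ = 2), u(ξ,τ) = f(ξ - 2τ) with f = u(·, 0).
So u(ξ,τ) = ξ - 2τ + 1, and φ(ξ,τ) = exp(ξ)u(ξ,τ).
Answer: φ(ξ, τ) = ξexp(ξ) - 2τexp(ξ) + exp(ξ)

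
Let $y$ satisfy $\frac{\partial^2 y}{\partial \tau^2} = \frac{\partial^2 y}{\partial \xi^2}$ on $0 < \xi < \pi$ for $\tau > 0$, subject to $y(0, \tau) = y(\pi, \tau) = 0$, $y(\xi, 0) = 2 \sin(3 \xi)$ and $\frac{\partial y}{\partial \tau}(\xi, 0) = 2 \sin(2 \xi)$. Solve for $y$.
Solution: Using separation of variables $y = X(\xi)T(\tau)$:
Eigenfunctions: $\sin(n\xi)$, $n = 1, 2, 3, \ldots$
General solution: $y(\xi, \tau) = \sum [A_n \cos(n \tau) + B_n \sin(n \tau)] \sin(n\xi)$
From $y(\xi,0) = 2 \sin(3 \xi)$: $A_3=2$. From $y_{\tau}(\xi,0) = 2 \sin(2 \xi)$, using $y_{\tau}(\xi,0) = \sum \omega_n B_n \sin(n\xi)$ with $\omega_n = n$: $B_2 = 2/2 = 1$.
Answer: $y(\xi, \tau) = \sin(2 \tau) \sin(2 \xi) + 2 \sin(3 \xi) \cos(3 \tau)$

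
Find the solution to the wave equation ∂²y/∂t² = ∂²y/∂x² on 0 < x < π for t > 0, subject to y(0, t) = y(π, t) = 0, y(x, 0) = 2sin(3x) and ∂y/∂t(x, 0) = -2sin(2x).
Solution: Separating variables: y = Σ [A_n cos(ω_n t) + B_n sin(ω_n t)] sin(nx), ω_n = n. From ICs (B_n = velocity coefficient / ω_n): A_3=2, B_2=-1.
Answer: y(x, t) = -sin(2t)sin(2x) + 2sin(3x)cos(3t)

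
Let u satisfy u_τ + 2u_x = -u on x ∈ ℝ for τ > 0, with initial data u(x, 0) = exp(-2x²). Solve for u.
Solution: Substitute u = exp(-τ)w, i.e. w = exp(τ)u.
By the product rule, u_τ = exp(-τ)(w_τ - w), u_x = exp(-τ)w_x.
Substituting into the PDE and dividing by exp(-τ): w_τ - w + 2w_x = -w.
The lower-order terms cancel, leaving the standard advection equation w_τ + 2w_x = 0.
Initial data for w: w(x,0) = u(x,0) = exp(-2x²).
Solve for w:
  By method of characteristics (waves move right with speed 2):
  Along characteristics x - 2τ = const, w is constant, so w(x,τ) = f(x - 2τ) with f = w(·, 0).
Hence w(x,τ) = exp(-2(x - 2τ)²).
Transform back: u(x,τ) = exp(-τ)w(x,τ).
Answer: u(x, τ) = exp(-τ)exp(-2(x - 2τ)²)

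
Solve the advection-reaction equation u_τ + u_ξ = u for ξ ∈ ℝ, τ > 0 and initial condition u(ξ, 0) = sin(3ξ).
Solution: Substitute u = exp(τ)w.
Then u_τ = exp(τ)(w_τ + w), u_ξ = exp(τ)w_ξ; substituting and dividing by exp(τ), the lower-order terms cancel: w_τ + w_ξ = 0 (standard advection equation).
Data for w: w(ξ,0) = u(ξ,0) = sin(3ξ).
By characteristics (dξ/dτ = 1), w(ξ,τ) = f(ξ - τ) with f = w(·, 0).
So w(ξ,τ) = sin(3ξ - 3τ), and u(ξ,τ) = exp(τ)w(ξ,τ).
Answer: u(ξ, τ) = exp(τ)sin(3ξ - 3τ)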